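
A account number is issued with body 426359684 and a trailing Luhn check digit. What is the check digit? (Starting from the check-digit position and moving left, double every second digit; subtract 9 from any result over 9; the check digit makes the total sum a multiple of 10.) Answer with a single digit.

5

Partial digits right→left: 4 8 6 9 5 3 6 2 4
Double every second digit counting from the check-digit position (so the 1st, 3rd, 5th, ... of the partial from the right).
  doubled (with −9 where >9): 8 3 1 3 8 → sum 23
  kept as-is: 8 9 3 2 → sum 22
Total = 23 + 22 = 45.
Check digit = (10 − (45 mod 10)) mod 10 = 5.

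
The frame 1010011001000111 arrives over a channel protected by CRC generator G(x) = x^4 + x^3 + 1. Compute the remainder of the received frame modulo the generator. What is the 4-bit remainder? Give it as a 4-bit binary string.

0000

Modulo-2 division of 1010011001000111 by 11001:
  pos 0: 10100 XOR 11001 = 01101
  pos 1: 11011 XOR 11001 = 00010
  pos 4: 10100 XOR 11001 = 01101
  pos 5: 11011 XOR 11001 = 00010
  pos 8: 10000 XOR 11001 = 01001
  pos 9: 10011 XOR 11001 = 01010
  pos 10: 10101 XOR 11001 = 01100
  pos 11: 11001 XOR 11001 = 00000
Remainder = 0000 (zero — the frame passes the CRC check).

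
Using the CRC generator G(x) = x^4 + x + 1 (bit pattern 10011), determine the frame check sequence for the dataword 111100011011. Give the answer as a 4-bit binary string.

0001

Append 4 zeros: 1111000110110000. Divide by 10011 (XOR where the leading bit is 1):
  pos 0: 11110 XOR 10011 = 01101
  pos 1: 11010 XOR 10011 = 01001
  pos 2: 10010 XOR 10011 = 00001
  pos 6: 11101 XOR 10011 = 01110
  pos 7: 11101 XOR 10011 = 01110
  pos 8: 11100 XOR 10011 = 01111
  pos 9: 11110 XOR 10011 = 01101
  pos 10: 11010 XOR 10011 = 01001
  pos 11: 10010 XOR 10011 = 00001
Remainder (last 4 bits) = 0001. This is the CRC / FCS.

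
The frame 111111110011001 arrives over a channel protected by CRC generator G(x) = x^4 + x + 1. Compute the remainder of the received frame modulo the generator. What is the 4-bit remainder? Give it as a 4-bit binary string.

1100

Modulo-2 division of 111111110011001 by 10011:
  pos 0: 11111 XOR 10011 = 01100
  pos 1: 11001 XOR 10011 = 01010
  pos 2: 10101 XOR 10011 = 00110
  pos 4: 11010 XOR 10011 = 01001
  pos 5: 10010 XOR 10011 = 00001
  pos 9: 11100 XOR 10011 = 01111
  pos 10: 11111 XOR 10011 = 01100
Remainder = 1100 (nonzero — an error is detected).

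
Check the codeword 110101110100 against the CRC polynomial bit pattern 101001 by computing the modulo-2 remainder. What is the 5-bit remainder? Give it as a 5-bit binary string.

01001

Modulo-2 division of 110101110100 by 101001:
  pos 0: 110101 XOR 101001 = 011100
  pos 1: 111001 XOR 101001 = 010000
  pos 2: 100001 XOR 101001 = 001000
  pos 4: 100001 XOR 101001 = 001000
  pos 6: 100000 XOR 101001 = 001001
Remainder = 01001 (nonzero — an error is detected).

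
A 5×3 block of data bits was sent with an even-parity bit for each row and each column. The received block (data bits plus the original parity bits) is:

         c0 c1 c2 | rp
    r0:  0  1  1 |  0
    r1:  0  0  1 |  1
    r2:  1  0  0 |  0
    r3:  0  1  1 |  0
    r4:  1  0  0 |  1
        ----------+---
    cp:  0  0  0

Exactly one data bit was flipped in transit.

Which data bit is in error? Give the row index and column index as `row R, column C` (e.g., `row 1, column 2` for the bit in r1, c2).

row 2, column 2

Recompute each row's even parity and compare to rp:
  r0: data parity 0, sent rp 0 → ok
  r1: data parity 1, sent rp 1 → ok
  r2: data parity 1, sent rp 0 → mismatch
  r3: data parity 0, sent rp 0 → ok
  r4: data parity 1, sent rp 1 → ok
Recompute each column's even parity and compare to cp:
  c0: data parity 0, sent cp 0 → ok
  c1: data parity 0, sent cp 0 → ok
  c2: data parity 1, sent cp 0 → mismatch
Exactly one row (r2) and one column (c2) fail → the flipped bit is at their intersection.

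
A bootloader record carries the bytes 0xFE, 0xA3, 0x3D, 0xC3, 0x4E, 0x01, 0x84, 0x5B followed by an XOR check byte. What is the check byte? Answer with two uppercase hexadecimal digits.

33

XOR the bytes together:
  start with 0xFE
  0xFE ⊕ 0xA3 = 0x5D
  0x5D ⊕ 0x3D = 0x60
  0x60 ⊕ 0xC3 = 0xA3
  0xA3 ⊕ 0x4E = 0xED
  0xED ⊕ 0x01 = 0xEC
  0xEC ⊕ 0x84 = 0x68
  0x68 ⊕ 0x5B = 0x33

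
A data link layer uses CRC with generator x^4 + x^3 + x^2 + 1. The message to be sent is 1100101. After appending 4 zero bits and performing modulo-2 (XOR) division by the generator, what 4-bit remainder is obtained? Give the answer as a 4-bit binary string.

1111

Append 4 zeros: 11001010000. Divide by 11101 (XOR where the leading bit is 1):
  pos 0: 11001 XOR 11101 = 00100
  pos 2: 10001 XOR 11101 = 01100
  pos 3: 11000 XOR 11101 = 00101
  pos 5: 10100 XOR 11101 = 01001
  pos 6: 10010 XOR 11101 = 01111
Remainder (last 4 bits) = 1111. This is the CRC / FCS.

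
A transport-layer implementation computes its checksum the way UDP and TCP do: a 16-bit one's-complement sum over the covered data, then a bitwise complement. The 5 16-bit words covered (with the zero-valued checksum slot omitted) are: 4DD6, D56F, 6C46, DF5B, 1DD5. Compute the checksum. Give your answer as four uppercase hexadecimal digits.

7342

One's-complement addition (fold any carry out of bit 15 back into bit 0):
  0x4DD6 + 0xD56F = 0x12345 → wrap carry → 0x2346
  0x2346 + 0x6C46 = 0x08F8C
  0x8F8C + 0xDF5B = 0x16EE7 → wrap carry → 0x6EE8
  0x6EE8 + 0x1DD5 = 0x08CBD
One's-complement sum = 0x8CBD.
Checksum = ~0x8CBD & 0xFFFF = 0x7342.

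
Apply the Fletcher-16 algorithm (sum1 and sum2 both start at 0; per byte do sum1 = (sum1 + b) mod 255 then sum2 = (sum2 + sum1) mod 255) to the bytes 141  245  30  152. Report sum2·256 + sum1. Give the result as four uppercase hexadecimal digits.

Running sums (mod 255):
  after byte 0 (141): sum1=141, sum2=141
  after byte 1 (245): sum1=131, sum2=17
  after byte 2 (30): sum1=161, sum2=178
  after byte 3 (152): sum1=58, sum2=236
Checksum = sum2·256 + sum1 = 236·256 + 58 = 60474 = 0xEC3A.

EC3A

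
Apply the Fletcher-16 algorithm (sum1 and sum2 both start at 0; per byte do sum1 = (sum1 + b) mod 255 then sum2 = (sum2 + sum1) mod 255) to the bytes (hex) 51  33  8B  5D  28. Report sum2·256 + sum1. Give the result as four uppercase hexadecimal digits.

E895

Running sums (mod 255):
  after byte 0 (51): sum1=81, sum2=81
  after byte 1 (33): sum1=132, sum2=213
  after byte 2 (8B): sum1=16, sum2=229
  after byte 3 (5D): sum1=109, sum2=83
  after byte 4 (28): sum1=149, sum2=232
Checksum = sum2·256 + sum1 = 232·256 + 149 = 59541 = 0xE895.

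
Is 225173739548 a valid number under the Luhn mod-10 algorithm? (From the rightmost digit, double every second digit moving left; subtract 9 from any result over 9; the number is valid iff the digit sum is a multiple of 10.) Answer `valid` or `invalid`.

From the right, keep odd positions and double even positions (subtract 9 from any doubled value over 9):
  doubled (positions 2,4,...): 8 9 5 5 1 4 → sum 32
  kept (positions 1,3,...): 8 5 3 3 1 2 → sum 22
Total = 54.
54 mod 10 = 4, so the number is invalid.

invalid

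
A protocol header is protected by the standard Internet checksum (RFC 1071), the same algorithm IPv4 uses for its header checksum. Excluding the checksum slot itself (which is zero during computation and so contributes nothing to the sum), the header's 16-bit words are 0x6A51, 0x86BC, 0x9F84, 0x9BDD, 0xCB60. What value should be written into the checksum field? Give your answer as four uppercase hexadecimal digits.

One's-complement addition (fold any carry out of bit 15 back into bit 0):
  0x6A51 + 0x86BC = 0x0F10D
  0xF10D + 0x9F84 = 0x19091 → wrap carry → 0x9092
  0x9092 + 0x9BDD = 0x12C6F → wrap carry → 0x2C70
  0x2C70 + 0xCB60 = 0x0F7D0
One's-complement sum = 0xF7D0.
Checksum = ~0xF7D0 & 0xFFFF = 0x082F.

082F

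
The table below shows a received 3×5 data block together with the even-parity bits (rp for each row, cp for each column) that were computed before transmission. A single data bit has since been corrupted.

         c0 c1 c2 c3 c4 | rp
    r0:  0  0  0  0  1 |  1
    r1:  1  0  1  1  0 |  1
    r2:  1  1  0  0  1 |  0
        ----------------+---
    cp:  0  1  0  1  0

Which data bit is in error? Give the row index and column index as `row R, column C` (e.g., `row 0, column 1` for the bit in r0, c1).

Recompute each row's even parity and compare to rp:
  r0: data parity 1, sent rp 1 → ok
  r1: data parity 1, sent rp 1 → ok
  r2: data parity 1, sent rp 0 → mismatch
Recompute each column's even parity and compare to cp:
  c0: data parity 0, sent cp 0 → ok
  c1: data parity 1, sent cp 1 → ok
  c2: data parity 1, sent cp 0 → mismatch
  c3: data parity 1, sent cp 1 → ok
  c4: data parity 0, sent cp 0 → ok
Exactly one row (r2) and one column (c2) fail → the flipped bit is at their intersection.

row 2, column 2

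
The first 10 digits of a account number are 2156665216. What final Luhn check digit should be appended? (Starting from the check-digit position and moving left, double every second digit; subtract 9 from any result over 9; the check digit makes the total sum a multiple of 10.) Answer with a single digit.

Partial digits right→left: 6 1 2 5 6 6 6 5 1 2
Double every second digit counting from the check-digit position (so the 1st, 3rd, 5th, ... of the partial from the right).
  doubled (with −9 where >9): 3 4 3 3 2 → sum 15
  kept as-is: 1 5 6 5 2 → sum 19
Total = 15 + 19 = 34.
Check digit = (10 − (34 mod 10)) mod 10 = 6.

6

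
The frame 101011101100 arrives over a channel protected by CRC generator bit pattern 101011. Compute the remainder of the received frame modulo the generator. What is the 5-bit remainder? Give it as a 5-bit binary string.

00111

Modulo-2 division of 101011101100 by 101011:
  pos 0: 101011 XOR 101011 = 000000
  pos 6: 101100 XOR 101011 = 000111
Remainder = 00111 (nonzero — an error is detected).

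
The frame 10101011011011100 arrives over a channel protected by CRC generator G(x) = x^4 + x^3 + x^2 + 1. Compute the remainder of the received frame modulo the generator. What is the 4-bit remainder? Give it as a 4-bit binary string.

Modulo-2 division of 10101011011011100 by 11101:
  pos 0: 10101 XOR 11101 = 01000
  pos 1: 10000 XOR 11101 = 01101
  pos 2: 11011 XOR 11101 = 00110
  pos 4: 11010 XOR 11101 = 00111
  pos 6: 11111 XOR 11101 = 00010
  pos 9: 10011 XOR 11101 = 01110
  pos 10: 11101 XOR 11101 = 00000
Remainder = 0000 (zero — the frame passes the CRC check).

0000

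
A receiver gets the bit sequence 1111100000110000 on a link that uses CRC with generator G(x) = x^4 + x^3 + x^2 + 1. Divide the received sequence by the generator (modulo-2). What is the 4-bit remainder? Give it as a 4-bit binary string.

1101

Modulo-2 division of 1111100000110000 by 11101:
  pos 0: 11111 XOR 11101 = 00010
  pos 3: 10000 XOR 11101 = 01101
  pos 4: 11010 XOR 11101 = 00111
  pos 6: 11101 XOR 11101 = 00000
  pos 11: 10000 XOR 11101 = 01101
Remainder = 1101 (nonzero — an error is detected).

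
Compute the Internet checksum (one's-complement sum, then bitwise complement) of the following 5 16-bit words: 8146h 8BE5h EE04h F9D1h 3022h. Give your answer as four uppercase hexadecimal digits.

One's-complement addition (fold any carry out of bit 15 back into bit 0):
  0x8146 + 0x8BE5 = 0x10D2B → wrap carry → 0x0D2C
  0x0D2C + 0xEE04 = 0x0FB30
  0xFB30 + 0xF9D1 = 0x1F501 → wrap carry → 0xF502
  0xF502 + 0x3022 = 0x12524 → wrap carry → 0x2525
One's-complement sum = 0x2525.
Checksum = ~0x2525 & 0xFFFF = 0xDADA.

DADA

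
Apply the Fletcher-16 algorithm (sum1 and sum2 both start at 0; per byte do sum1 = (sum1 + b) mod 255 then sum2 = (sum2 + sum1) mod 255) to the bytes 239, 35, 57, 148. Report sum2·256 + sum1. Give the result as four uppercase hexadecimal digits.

Running sums (mod 255):
  after byte 0 (239): sum1=239, sum2=239
  after byte 1 (35): sum1=19, sum2=3
  after byte 2 (57): sum1=76, sum2=79
  after byte 3 (148): sum1=224, sum2=48
Checksum = sum2·256 + sum1 = 48·256 + 224 = 12512 = 0x30E0.

30E0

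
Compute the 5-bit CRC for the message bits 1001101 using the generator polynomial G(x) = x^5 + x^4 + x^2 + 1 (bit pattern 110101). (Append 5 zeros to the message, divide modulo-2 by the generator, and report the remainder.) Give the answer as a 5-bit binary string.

00110

Append 5 zeros: 100110100000. Divide by 110101 (XOR where the leading bit is 1):
  pos 0: 100110 XOR 110101 = 010011
  pos 1: 100111 XOR 110101 = 010010
  pos 2: 100100 XOR 110101 = 010001
  pos 3: 100010 XOR 110101 = 010111
  pos 4: 101110 XOR 110101 = 011011
  pos 5: 110110 XOR 110101 = 000011
Remainder (last 5 bits) = 00110. This is the CRC / FCS.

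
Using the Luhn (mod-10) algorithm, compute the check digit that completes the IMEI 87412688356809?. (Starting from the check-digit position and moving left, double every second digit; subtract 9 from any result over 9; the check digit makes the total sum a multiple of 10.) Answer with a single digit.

5

Partial digits right→left: 9 0 8 6 5 3 8 8 6 2 1 4 7 8
Double every second digit counting from the check-digit position (so the 1st, 3rd, 5th, ... of the partial from the right).
  doubled (with −9 where >9): 9 7 1 7 3 2 5 → sum 34
  kept as-is: 0 6 3 8 2 4 8 → sum 31
Total = 34 + 31 = 65.
Check digit = (10 − (65 mod 10)) mod 10 = 5.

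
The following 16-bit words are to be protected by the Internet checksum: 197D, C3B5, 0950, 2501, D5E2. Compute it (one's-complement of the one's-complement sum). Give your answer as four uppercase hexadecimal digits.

1E99

One's-complement addition (fold any carry out of bit 15 back into bit 0):
  0x197D + 0xC3B5 = 0x0DD32
  0xDD32 + 0x0950 = 0x0E682
  0xE682 + 0x2501 = 0x10B83 → wrap carry → 0x0B84
  0x0B84 + 0xD5E2 = 0x0E166
One's-complement sum = 0xE166.
Checksum = ~0xE166 & 0xFFFF = 0x1E99.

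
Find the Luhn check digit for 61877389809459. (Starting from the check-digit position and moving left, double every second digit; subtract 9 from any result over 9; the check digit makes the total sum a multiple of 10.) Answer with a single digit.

0

Partial digits right→left: 9 5 4 9 0 8 9 8 3 7 7 8 1 6
Double every second digit counting from the check-digit position (so the 1st, 3rd, 5th, ... of the partial from the right).
  doubled (with −9 where >9): 9 8 0 9 6 5 2 → sum 39
  kept as-is: 5 9 8 8 7 8 6 → sum 51
Total = 39 + 51 = 90.
Check digit = (10 − (90 mod 10)) mod 10 = 0.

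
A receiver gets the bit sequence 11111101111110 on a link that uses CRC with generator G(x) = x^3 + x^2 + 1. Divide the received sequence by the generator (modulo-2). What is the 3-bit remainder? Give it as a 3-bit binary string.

000

Modulo-2 division of 11111101111110 by 1101:
  pos 0: 1111 XOR 1101 = 0010
  pos 2: 1011 XOR 1101 = 0110
  pos 3: 1100 XOR 1101 = 0001
  pos 6: 1111 XOR 1101 = 0010
  pos 8: 1011 XOR 1101 = 0110
  pos 9: 1101 XOR 1101 = 0000
Remainder = 000 (zero — the frame passes the CRC check).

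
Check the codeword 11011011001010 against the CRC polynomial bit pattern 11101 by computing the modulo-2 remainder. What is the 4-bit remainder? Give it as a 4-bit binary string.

Modulo-2 division of 11011011001010 by 11101:
  pos 0: 11011 XOR 11101 = 00110
  pos 2: 11001 XOR 11101 = 00100
  pos 4: 10010 XOR 11101 = 01111
  pos 5: 11110 XOR 11101 = 00011
  pos 8: 11101 XOR 11101 = 00000
Remainder = 0000 (zero — the frame passes the CRC check).

0000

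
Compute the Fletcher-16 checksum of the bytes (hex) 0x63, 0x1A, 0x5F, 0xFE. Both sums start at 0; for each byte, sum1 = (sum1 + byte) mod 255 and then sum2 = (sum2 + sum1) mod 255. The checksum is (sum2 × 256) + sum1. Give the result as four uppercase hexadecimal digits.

Running sums (mod 255):
  after byte 0 (0x63): sum1=99, sum2=99
  after byte 1 (0x1A): sum1=125, sum2=224
  after byte 2 (0x5F): sum1=220, sum2=189
  after byte 3 (0xFE): sum1=219, sum2=153
Checksum = sum2·256 + sum1 = 153·256 + 219 = 39387 = 0x99DB.

99DB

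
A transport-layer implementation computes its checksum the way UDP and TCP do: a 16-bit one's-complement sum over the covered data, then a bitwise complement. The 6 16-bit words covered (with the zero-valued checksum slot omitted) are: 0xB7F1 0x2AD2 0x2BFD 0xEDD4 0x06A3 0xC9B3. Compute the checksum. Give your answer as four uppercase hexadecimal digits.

One's-complement addition (fold any carry out of bit 15 back into bit 0):
  0xB7F1 + 0x2AD2 = 0x0E2C3
  0xE2C3 + 0x2BFD = 0x10EC0 → wrap carry → 0x0EC1
  0x0EC1 + 0xEDD4 = 0x0FC95
  0xFC95 + 0x06A3 = 0x10338 → wrap carry → 0x0339
  0x0339 + 0xC9B3 = 0x0CCEC
One's-complement sum = 0xCCEC.
Checksum = ~0xCCEC & 0xFFFF = 0x3313.

3313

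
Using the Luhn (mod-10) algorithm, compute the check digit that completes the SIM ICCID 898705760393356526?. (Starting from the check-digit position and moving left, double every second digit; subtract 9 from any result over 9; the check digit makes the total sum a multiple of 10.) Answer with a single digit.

Partial digits right→left: 6 2 5 6 5 3 3 9 3 0 6 7 5 0 7 8 9 8
Double every second digit counting from the check-digit position (so the 1st, 3rd, 5th, ... of the partial from the right).
  doubled (with −9 where >9): 3 1 1 6 6 3 1 5 9 → sum 35
  kept as-is: 2 6 3 9 0 7 0 8 8 → sum 43
Total = 35 + 43 = 78.
Check digit = (10 − (78 mod 10)) mod 10 = 2.

2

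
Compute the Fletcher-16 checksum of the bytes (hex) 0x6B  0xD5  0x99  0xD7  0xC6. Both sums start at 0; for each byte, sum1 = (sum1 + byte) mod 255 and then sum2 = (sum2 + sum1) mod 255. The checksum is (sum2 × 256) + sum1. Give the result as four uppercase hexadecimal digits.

Running sums (mod 255):
  after byte 0 (0x6B): sum1=107, sum2=107
  after byte 1 (0xD5): sum1=65, sum2=172
  after byte 2 (0x99): sum1=218, sum2=135
  after byte 3 (0xD7): sum1=178, sum2=58
  after byte 4 (0xC6): sum1=121, sum2=179
Checksum = sum2·256 + sum1 = 179·256 + 121 = 45945 = 0xB379.

B379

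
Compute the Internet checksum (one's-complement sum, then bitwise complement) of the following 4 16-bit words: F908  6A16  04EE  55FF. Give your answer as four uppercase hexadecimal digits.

One's-complement addition (fold any carry out of bit 15 back into bit 0):
  0xF908 + 0x6A16 = 0x1631E → wrap carry → 0x631F
  0x631F + 0x04EE = 0x0680D
  0x680D + 0x55FF = 0x0BE0C
One's-complement sum = 0xBE0C.
Checksum = ~0xBE0C & 0xFFFF = 0x41F3.

41F3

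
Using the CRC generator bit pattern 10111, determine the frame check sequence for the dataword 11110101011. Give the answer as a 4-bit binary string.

1111

Append 4 zeros: 111101010110000. Divide by 10111 (XOR where the leading bit is 1):
  pos 0: 11110 XOR 10111 = 01001
  pos 1: 10011 XOR 10111 = 00100
  pos 3: 10001 XOR 10111 = 00110
  pos 5: 11001 XOR 10111 = 01110
  pos 6: 11101 XOR 10111 = 01010
  pos 7: 10100 XOR 10111 = 00011
  pos 10: 11000 XOR 10111 = 01111
Remainder (last 4 bits) = 1111. This is the CRC / FCS.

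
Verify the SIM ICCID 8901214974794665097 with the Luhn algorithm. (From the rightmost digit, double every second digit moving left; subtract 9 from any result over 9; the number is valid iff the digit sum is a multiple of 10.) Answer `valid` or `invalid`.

invalid

From the right, keep odd positions and double even positions (subtract 9 from any doubled value over 9):
  doubled (positions 2,4,...): 9 1 3 9 8 9 2 2 9 → sum 52
  kept (positions 1,3,...): 7 0 6 4 7 7 4 2 0 8 → sum 45
Total = 97.
97 mod 10 = 7, so the number is invalid.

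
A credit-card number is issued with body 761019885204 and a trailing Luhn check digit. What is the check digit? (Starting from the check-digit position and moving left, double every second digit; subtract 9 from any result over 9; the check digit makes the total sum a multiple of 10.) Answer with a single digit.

Partial digits right→left: 4 0 2 5 8 8 9 1 0 1 6 7
Double every second digit counting from the check-digit position (so the 1st, 3rd, 5th, ... of the partial from the right).
  doubled (with −9 where >9): 8 4 7 9 0 3 → sum 31
  kept as-is: 0 5 8 1 1 7 → sum 22
Total = 31 + 22 = 53.
Check digit = (10 − (53 mod 10)) mod 10 = 7.

7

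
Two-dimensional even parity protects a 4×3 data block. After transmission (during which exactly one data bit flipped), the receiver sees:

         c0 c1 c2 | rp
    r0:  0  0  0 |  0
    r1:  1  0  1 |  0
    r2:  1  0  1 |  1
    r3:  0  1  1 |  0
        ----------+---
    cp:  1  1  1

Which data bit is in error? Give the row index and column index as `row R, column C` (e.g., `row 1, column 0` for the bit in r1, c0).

Recompute each row's even parity and compare to rp:
  r0: data parity 0, sent rp 0 → ok
  r1: data parity 0, sent rp 0 → ok
  r2: data parity 0, sent rp 1 → mismatch
  r3: data parity 0, sent rp 0 → ok
Recompute each column's even parity and compare to cp:
  c0: data parity 0, sent cp 1 → mismatch
  c1: data parity 1, sent cp 1 → ok
  c2: data parity 1, sent cp 1 → ok
Exactly one row (r2) and one column (c0) fail → the flipped bit is at their intersection.

row 2, column 0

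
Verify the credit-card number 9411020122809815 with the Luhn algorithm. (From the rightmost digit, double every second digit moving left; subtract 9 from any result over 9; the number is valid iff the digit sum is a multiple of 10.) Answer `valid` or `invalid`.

From the right, keep odd positions and double even positions (subtract 9 from any doubled value over 9):
  doubled (positions 2,4,...): 2 9 7 4 0 0 2 9 → sum 33
  kept (positions 1,3,...): 5 8 0 2 1 2 1 4 → sum 23
Total = 56.
56 mod 10 = 6, so the number is invalid.

invalid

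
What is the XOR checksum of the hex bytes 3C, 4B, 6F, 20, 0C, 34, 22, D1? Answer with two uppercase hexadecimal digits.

XOR the bytes together:
  start with 0x3C
  0x3C ⊕ 0x4B = 0x77
  0x77 ⊕ 0x6F = 0x18
  0x18 ⊕ 0x20 = 0x38
  0x38 ⊕ 0x0C = 0x34
  0x34 ⊕ 0x34 = 0x00
  0x00 ⊕ 0x22 = 0x22
  0x22 ⊕ 0xD1 = 0xF3

F3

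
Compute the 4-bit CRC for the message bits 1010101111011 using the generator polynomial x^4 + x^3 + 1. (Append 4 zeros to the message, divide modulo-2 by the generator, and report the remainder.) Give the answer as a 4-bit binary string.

1001

Append 4 zeros: 10101011110110000. Divide by 11001 (XOR where the leading bit is 1):
  pos 0: 10101 XOR 11001 = 01100
  pos 1: 11000 XOR 11001 = 00001
  pos 5: 11111 XOR 11001 = 00110
  pos 7: 11001 XOR 11001 = 00000
  pos 12: 10000 XOR 11001 = 01001
Remainder (last 4 bits) = 1001. This is the CRC / FCS.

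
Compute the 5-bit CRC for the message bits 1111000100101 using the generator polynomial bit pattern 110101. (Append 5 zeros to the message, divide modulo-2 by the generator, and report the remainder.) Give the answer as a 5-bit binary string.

00100

Append 5 zeros: 111100010010100000. Divide by 110101 (XOR where the leading bit is 1):
  pos 0: 111100 XOR 110101 = 001001
  pos 2: 100101 XOR 110101 = 010000
  pos 3: 100000 XOR 110101 = 010101
  pos 4: 101010 XOR 110101 = 011111
  pos 5: 111111 XOR 110101 = 001010
  pos 7: 101001 XOR 110101 = 011100
  pos 8: 111000 XOR 110101 = 001101
  pos 10: 110100 XOR 110101 = 000001
Remainder (last 5 bits) = 00100. This is the CRC / FCS.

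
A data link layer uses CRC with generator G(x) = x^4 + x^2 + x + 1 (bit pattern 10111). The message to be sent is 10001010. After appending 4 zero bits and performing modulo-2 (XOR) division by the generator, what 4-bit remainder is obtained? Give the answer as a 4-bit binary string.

1000

Append 4 zeros: 100010100000. Divide by 10111 (XOR where the leading bit is 1):
  pos 0: 10001 XOR 10111 = 00110
  pos 2: 11001 XOR 10111 = 01110
  pos 3: 11100 XOR 10111 = 01011
  pos 4: 10110 XOR 10111 = 00001
Remainder (last 4 bits) = 1000. This is the CRC / FCS.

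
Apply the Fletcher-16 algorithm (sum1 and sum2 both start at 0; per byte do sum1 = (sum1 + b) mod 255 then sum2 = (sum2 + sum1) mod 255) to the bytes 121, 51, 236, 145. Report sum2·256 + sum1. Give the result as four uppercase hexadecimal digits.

Running sums (mod 255):
  after byte 0 (121): sum1=121, sum2=121
  after byte 1 (51): sum1=172, sum2=38
  after byte 2 (236): sum1=153, sum2=191
  after byte 3 (145): sum1=43, sum2=234
Checksum = sum2·256 + sum1 = 234·256 + 43 = 59947 = 0xEA2B.

EA2B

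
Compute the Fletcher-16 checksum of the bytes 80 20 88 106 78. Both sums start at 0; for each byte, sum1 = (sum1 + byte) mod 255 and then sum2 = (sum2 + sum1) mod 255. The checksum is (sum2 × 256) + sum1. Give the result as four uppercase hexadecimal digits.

Running sums (mod 255):
  after byte 0 (80): sum1=80, sum2=80
  after byte 1 (20): sum1=100, sum2=180
  after byte 2 (88): sum1=188, sum2=113
  after byte 3 (106): sum1=39, sum2=152
  after byte 4 (78): sum1=117, sum2=14
Checksum = sum2·256 + sum1 = 14·256 + 117 = 3701 = 0x0E75.

0E75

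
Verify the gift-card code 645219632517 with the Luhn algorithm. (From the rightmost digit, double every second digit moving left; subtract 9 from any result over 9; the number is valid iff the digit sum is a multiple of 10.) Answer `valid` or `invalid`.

invalid

From the right, keep odd positions and double even positions (subtract 9 from any doubled value over 9):
  doubled (positions 2,4,...): 2 4 3 2 1 3 → sum 15
  kept (positions 1,3,...): 7 5 3 9 2 4 → sum 30
Total = 45.
45 mod 10 = 5, so the number is invalid.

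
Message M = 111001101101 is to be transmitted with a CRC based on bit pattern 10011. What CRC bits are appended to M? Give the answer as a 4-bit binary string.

Append 4 zeros: 1110011011010000. Divide by 10011 (XOR where the leading bit is 1):
  pos 0: 11100 XOR 10011 = 01111
  pos 1: 11111 XOR 10011 = 01100
  pos 2: 11001 XOR 10011 = 01010
  pos 3: 10100 XOR 10011 = 00111
  pos 5: 11111 XOR 10011 = 01100
  pos 6: 11000 XOR 10011 = 01011
  pos 7: 10111 XOR 10011 = 00100
  pos 9: 10000 XOR 10011 = 00011
Remainder (last 4 bits) = 1100. This is the CRC / FCS.

1100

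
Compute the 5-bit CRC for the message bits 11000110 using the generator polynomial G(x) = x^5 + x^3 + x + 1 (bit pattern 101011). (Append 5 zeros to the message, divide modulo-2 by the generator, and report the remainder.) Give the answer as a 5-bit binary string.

Append 5 zeros: 1100011000000. Divide by 101011 (XOR where the leading bit is 1):
  pos 0: 110001 XOR 101011 = 011010
  pos 1: 110101 XOR 101011 = 011110
  pos 2: 111100 XOR 101011 = 010111
  pos 3: 101110 XOR 101011 = 000101
  pos 6: 101000 XOR 101011 = 000011
Remainder (last 5 bits) = 00110. This is the CRC / FCS.

00110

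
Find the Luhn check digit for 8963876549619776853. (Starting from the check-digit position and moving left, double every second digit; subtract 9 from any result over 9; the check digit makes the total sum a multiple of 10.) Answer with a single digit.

0

Partial digits right→left: 3 5 8 6 7 7 9 1 6 9 4 5 6 7 8 3 6 9 8
Double every second digit counting from the check-digit position (so the 1st, 3rd, 5th, ... of the partial from the right).
  doubled (with −9 where >9): 6 7 5 9 3 8 3 7 3 7 → sum 58
  kept as-is: 5 6 7 1 9 5 7 3 9 → sum 52
Total = 58 + 52 = 110.
Check digit = (10 − (110 mod 10)) mod 10 = 0.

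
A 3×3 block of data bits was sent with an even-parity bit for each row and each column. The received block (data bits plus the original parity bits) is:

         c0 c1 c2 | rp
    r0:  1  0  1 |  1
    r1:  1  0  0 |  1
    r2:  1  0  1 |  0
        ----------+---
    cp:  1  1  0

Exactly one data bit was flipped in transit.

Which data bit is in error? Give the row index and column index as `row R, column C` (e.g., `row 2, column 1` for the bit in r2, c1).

Recompute each row's even parity and compare to rp:
  r0: data parity 0, sent rp 1 → mismatch
  r1: data parity 1, sent rp 1 → ok
  r2: data parity 0, sent rp 0 → ok
Recompute each column's even parity and compare to cp:
  c0: data parity 1, sent cp 1 → ok
  c1: data parity 0, sent cp 1 → mismatch
  c2: data parity 0, sent cp 0 → ok
Exactly one row (r0) and one column (c1) fail → the flipped bit is at their intersection.

row 0, column 1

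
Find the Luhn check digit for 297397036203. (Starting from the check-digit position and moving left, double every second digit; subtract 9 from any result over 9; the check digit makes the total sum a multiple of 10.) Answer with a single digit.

Partial digits right→left: 3 0 2 6 3 0 7 9 3 7 9 2
Double every second digit counting from the check-digit position (so the 1st, 3rd, 5th, ... of the partial from the right).
  doubled (with −9 where >9): 6 4 6 5 6 9 → sum 36
  kept as-is: 0 6 0 9 7 2 → sum 24
Total = 36 + 24 = 60.
Check digit = (10 − (60 mod 10)) mod 10 = 0.

0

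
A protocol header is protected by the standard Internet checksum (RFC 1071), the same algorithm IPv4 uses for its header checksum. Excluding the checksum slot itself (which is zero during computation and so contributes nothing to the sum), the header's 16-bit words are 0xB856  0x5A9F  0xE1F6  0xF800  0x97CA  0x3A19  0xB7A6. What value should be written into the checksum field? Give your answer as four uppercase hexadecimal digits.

One's-complement addition (fold any carry out of bit 15 back into bit 0):
  0xB856 + 0x5A9F = 0x112F5 → wrap carry → 0x12F6
  0x12F6 + 0xE1F6 = 0x0F4EC
  0xF4EC + 0xF800 = 0x1ECEC → wrap carry → 0xECED
  0xECED + 0x97CA = 0x184B7 → wrap carry → 0x84B8
  0x84B8 + 0x3A19 = 0x0BED1
  0xBED1 + 0xB7A6 = 0x17677 → wrap carry → 0x7678
One's-complement sum = 0x7678.
Checksum = ~0x7678 & 0xFFFF = 0x8987.

8987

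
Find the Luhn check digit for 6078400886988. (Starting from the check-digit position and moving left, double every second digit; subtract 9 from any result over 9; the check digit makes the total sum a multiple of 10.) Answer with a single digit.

1

Partial digits right→left: 8 8 9 6 8 8 0 0 4 8 7 0 6
Double every second digit counting from the check-digit position (so the 1st, 3rd, 5th, ... of the partial from the right).
  doubled (with −9 where >9): 7 9 7 0 8 5 3 → sum 39
  kept as-is: 8 6 8 0 8 0 → sum 30
Total = 39 + 30 = 69.
Check digit = (10 − (69 mod 10)) mod 10 = 1.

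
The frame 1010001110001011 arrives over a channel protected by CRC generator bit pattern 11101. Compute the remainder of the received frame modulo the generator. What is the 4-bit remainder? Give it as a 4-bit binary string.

0000

Modulo-2 division of 1010001110001011 by 11101:
  pos 0: 10100 XOR 11101 = 01001
  pos 1: 10010 XOR 11101 = 01111
  pos 2: 11111 XOR 11101 = 00010
  pos 5: 10110 XOR 11101 = 01011
  pos 6: 10110 XOR 11101 = 01011
  pos 7: 10110 XOR 11101 = 01011
  pos 8: 10111 XOR 11101 = 01010
  pos 9: 10100 XOR 11101 = 01001
  pos 10: 10011 XOR 11101 = 01110
  pos 11: 11101 XOR 11101 = 00000
Remainder = 0000 (zero — the frame passes the CRC check).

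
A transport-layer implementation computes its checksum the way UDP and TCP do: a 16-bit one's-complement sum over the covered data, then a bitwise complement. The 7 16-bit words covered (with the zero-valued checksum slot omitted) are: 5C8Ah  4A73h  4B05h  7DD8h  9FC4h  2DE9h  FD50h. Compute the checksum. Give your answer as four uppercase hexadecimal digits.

C525

One's-complement addition (fold any carry out of bit 15 back into bit 0):
  0x5C8A + 0x4A73 = 0x0A6FD
  0xA6FD + 0x4B05 = 0x0F202
  0xF202 + 0x7DD8 = 0x16FDA → wrap carry → 0x6FDB
  0x6FDB + 0x9FC4 = 0x10F9F → wrap carry → 0x0FA0
  0x0FA0 + 0x2DE9 = 0x03D89
  0x3D89 + 0xFD50 = 0x13AD9 → wrap carry → 0x3ADA
One's-complement sum = 0x3ADA.
Checksum = ~0x3ADA & 0xFFFF = 0xC525.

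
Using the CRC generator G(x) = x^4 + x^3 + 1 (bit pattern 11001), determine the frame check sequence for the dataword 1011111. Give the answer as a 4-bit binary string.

1110

Append 4 zeros: 10111110000. Divide by 11001 (XOR where the leading bit is 1):
  pos 0: 10111 XOR 11001 = 01110
  pos 1: 11101 XOR 11001 = 00100
  pos 3: 10010 XOR 11001 = 01011
  pos 4: 10110 XOR 11001 = 01111
  pos 5: 11110 XOR 11001 = 00111
Remainder (last 4 bits) = 1110. This is the CRC / FCS.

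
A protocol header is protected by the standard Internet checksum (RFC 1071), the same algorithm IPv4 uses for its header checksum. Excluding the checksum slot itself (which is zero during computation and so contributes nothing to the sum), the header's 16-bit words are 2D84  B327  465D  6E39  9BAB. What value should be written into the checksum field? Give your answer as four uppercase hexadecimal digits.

CF11

One's-complement addition (fold any carry out of bit 15 back into bit 0):
  0x2D84 + 0xB327 = 0x0E0AB
  0xE0AB + 0x465D = 0x12708 → wrap carry → 0x2709
  0x2709 + 0x6E39 = 0x09542
  0x9542 + 0x9BAB = 0x130ED → wrap carry → 0x30EE
One's-complement sum = 0x30EE.
Checksum = ~0x30EE & 0xFFFF = 0xCF11.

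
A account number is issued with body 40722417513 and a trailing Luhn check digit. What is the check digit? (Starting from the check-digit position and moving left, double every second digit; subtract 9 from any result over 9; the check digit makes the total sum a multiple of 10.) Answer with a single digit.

0

Partial digits right→left: 3 1 5 7 1 4 2 2 7 0 4
Double every second digit counting from the check-digit position (so the 1st, 3rd, 5th, ... of the partial from the right).
  doubled (with −9 where >9): 6 1 2 4 5 8 → sum 26
  kept as-is: 1 7 4 2 0 → sum 14
Total = 26 + 14 = 40.
Check digit = (10 − (40 mod 10)) mod 10 = 0.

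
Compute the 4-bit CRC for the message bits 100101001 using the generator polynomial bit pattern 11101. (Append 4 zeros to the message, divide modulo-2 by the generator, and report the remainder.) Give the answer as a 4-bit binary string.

Append 4 zeros: 1001010010000. Divide by 11101 (XOR where the leading bit is 1):
  pos 0: 10010 XOR 11101 = 01111
  pos 1: 11111 XOR 11101 = 00010
  pos 4: 10001 XOR 11101 = 01100
  pos 5: 11000 XOR 11101 = 00101
  pos 7: 10100 XOR 11101 = 01001
  pos 8: 10010 XOR 11101 = 01111
Remainder (last 4 bits) = 1111. This is the CRC / FCS.

1111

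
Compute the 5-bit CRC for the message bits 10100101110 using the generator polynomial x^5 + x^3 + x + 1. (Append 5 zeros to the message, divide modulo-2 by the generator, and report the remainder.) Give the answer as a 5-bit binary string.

10010

Append 5 zeros: 1010010111000000. Divide by 101011 (XOR where the leading bit is 1):
  pos 0: 101001 XOR 101011 = 000010
  pos 4: 100111 XOR 101011 = 001100
  pos 6: 110000 XOR 101011 = 011011
  pos 7: 110110 XOR 101011 = 011101
  pos 8: 111010 XOR 101011 = 010001
  pos 9: 100010 XOR 101011 = 001001
Remainder (last 5 bits) = 10010. This is the CRC / FCS.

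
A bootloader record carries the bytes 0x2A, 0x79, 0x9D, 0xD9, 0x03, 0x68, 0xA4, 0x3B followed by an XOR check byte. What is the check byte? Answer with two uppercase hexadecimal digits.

E3

XOR the bytes together:
  start with 0x2A
  0x2A ⊕ 0x79 = 0x53
  0x53 ⊕ 0x9D = 0xCE
  0xCE ⊕ 0xD9 = 0x17
  0x17 ⊕ 0x03 = 0x14
  0x14 ⊕ 0x68 = 0x7C
  0x7C ⊕ 0xA4 = 0xD8
  0xD8 ⊕ 0x3B = 0xE3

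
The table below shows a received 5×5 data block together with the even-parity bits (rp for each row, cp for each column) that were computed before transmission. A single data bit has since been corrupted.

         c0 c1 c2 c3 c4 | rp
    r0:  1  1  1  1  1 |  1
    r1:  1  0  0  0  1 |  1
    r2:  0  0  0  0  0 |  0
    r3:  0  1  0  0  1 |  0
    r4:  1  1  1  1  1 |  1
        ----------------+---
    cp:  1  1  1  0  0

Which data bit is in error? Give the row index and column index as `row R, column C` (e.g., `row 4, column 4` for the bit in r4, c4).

Recompute each row's even parity and compare to rp:
  r0: data parity 1, sent rp 1 → ok
  r1: data parity 0, sent rp 1 → mismatch
  r2: data parity 0, sent rp 0 → ok
  r3: data parity 0, sent rp 0 → ok
  r4: data parity 1, sent rp 1 → ok
Recompute each column's even parity and compare to cp:
  c0: data parity 1, sent cp 1 → ok
  c1: data parity 1, sent cp 1 → ok
  c2: data parity 0, sent cp 1 → mismatch
  c3: data parity 0, sent cp 0 → ok
  c4: data parity 0, sent cp 0 → ok
Exactly one row (r1) and one column (c2) fail → the flipped bit is at their intersection.

row 1, column 2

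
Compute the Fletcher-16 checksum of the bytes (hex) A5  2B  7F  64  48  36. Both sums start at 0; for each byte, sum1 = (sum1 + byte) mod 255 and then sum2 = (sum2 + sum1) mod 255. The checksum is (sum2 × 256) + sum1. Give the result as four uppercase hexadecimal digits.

AB33

Running sums (mod 255):
  after byte 0 (A5): sum1=165, sum2=165
  after byte 1 (2B): sum1=208, sum2=118
  after byte 2 (7F): sum1=80, sum2=198
  after byte 3 (64): sum1=180, sum2=123
  after byte 4 (48): sum1=252, sum2=120
  after byte 5 (36): sum1=51, sum2=171
Checksum = sum2·256 + sum1 = 171·256 + 51 = 43827 = 0xAB33.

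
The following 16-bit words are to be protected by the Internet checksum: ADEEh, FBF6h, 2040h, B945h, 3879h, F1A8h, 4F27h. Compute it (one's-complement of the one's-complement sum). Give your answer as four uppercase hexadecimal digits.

One's-complement addition (fold any carry out of bit 15 back into bit 0):
  0xADEE + 0xFBF6 = 0x1A9E4 → wrap carry → 0xA9E5
  0xA9E5 + 0x2040 = 0x0CA25
  0xCA25 + 0xB945 = 0x1836A → wrap carry → 0x836B
  0x836B + 0x3879 = 0x0BBE4
  0xBBE4 + 0xF1A8 = 0x1AD8C → wrap carry → 0xAD8D
  0xAD8D + 0x4F27 = 0x0FCB4
One's-complement sum = 0xFCB4.
Checksum = ~0xFCB4 & 0xFFFF = 0x034B.

034B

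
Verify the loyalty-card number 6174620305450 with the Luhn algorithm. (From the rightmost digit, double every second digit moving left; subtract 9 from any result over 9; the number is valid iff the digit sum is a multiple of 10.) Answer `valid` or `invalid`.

invalid

From the right, keep odd positions and double even positions (subtract 9 from any doubled value over 9):
  doubled (positions 2,4,...): 1 1 6 4 8 2 → sum 22
  kept (positions 1,3,...): 0 4 0 0 6 7 6 → sum 23
Total = 45.
45 mod 10 = 5, so the number is invalid.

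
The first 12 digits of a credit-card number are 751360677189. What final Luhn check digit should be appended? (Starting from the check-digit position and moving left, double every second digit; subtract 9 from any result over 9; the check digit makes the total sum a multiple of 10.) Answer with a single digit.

2

Partial digits right→left: 9 8 1 7 7 6 0 6 3 1 5 7
Double every second digit counting from the check-digit position (so the 1st, 3rd, 5th, ... of the partial from the right).
  doubled (with −9 where >9): 9 2 5 0 6 1 → sum 23
  kept as-is: 8 7 6 6 1 7 → sum 35
Total = 23 + 35 = 58.
Check digit = (10 − (58 mod 10)) mod 10 = 2.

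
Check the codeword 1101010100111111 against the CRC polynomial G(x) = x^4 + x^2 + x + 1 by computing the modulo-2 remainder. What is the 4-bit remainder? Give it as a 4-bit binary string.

Modulo-2 division of 1101010100111111 by 10111:
  pos 0: 11010 XOR 10111 = 01101
  pos 1: 11011 XOR 10111 = 01100
  pos 2: 11000 XOR 10111 = 01111
  pos 3: 11111 XOR 10111 = 01000
  pos 4: 10000 XOR 10111 = 00111
  pos 6: 11101 XOR 10111 = 01010
  pos 7: 10101 XOR 10111 = 00010
  pos 10: 10111 XOR 10111 = 00000
Remainder = 0001 (nonzero — an error is detected).

0001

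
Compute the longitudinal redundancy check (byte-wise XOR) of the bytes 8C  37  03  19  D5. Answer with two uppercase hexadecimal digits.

74

XOR the bytes together:
  start with 0x8C
  0x8C ⊕ 0x37 = 0xBB
  0xBB ⊕ 0x03 = 0xB8
  0xB8 ⊕ 0x19 = 0xA1
  0xA1 ⊕ 0xD5 = 0x74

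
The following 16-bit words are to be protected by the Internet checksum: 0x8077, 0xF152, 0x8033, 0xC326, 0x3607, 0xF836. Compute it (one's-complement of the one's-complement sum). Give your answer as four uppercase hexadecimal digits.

1C9D

One's-complement addition (fold any carry out of bit 15 back into bit 0):
  0x8077 + 0xF152 = 0x171C9 → wrap carry → 0x71CA
  0x71CA + 0x8033 = 0x0F1FD
  0xF1FD + 0xC326 = 0x1B523 → wrap carry → 0xB524
  0xB524 + 0x3607 = 0x0EB2B
  0xEB2B + 0xF836 = 0x1E361 → wrap carry → 0xE362
One's-complement sum = 0xE362.
Checksum = ~0xE362 & 0xFFFF = 0x1C9D.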